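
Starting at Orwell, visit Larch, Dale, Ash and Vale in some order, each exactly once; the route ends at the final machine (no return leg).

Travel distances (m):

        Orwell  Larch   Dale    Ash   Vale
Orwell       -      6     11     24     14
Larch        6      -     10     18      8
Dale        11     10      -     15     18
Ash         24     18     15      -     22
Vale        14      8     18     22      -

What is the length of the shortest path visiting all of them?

There are 4! = 24 possible orderings.
Orwell→Larch→Dale→Ash→Vale: 6+10+15+22 = 53
Orwell→Larch→Dale→Vale→Ash: 6+10+18+22 = 56
Orwell→Larch→Ash→Dale→Vale: 6+18+15+18 = 57
Orwell→Larch→Ash→Vale→Dale: 6+18+22+18 = 64
Orwell→Larch→Vale→Dale→Ash: 6+8+18+15 = 47
Orwell→Larch→Vale→Ash→Dale: 6+8+22+15 = 51
Orwell→Dale→Larch→Ash→Vale: 11+10+18+22 = 61
Orwell→Dale→Larch→Vale→Ash: 11+10+8+22 = 51
Orwell→Dale→Ash→Larch→Vale: 11+15+18+8 = 52
Orwell→Dale→Ash→Vale→Larch: 11+15+22+8 = 56
Orwell→Dale→Vale→Larch→Ash: 11+18+8+18 = 55
Orwell→Dale→Vale→Ash→Larch: 11+18+22+18 = 69
Orwell→Ash→Larch→Dale→Vale: 24+18+10+18 = 70
Orwell→Ash→Larch→Vale→Dale: 24+18+8+18 = 68
… (10 more)
The minimum is 47.
One shortest path: Orwell → Larch → Vale → Dale → Ash.

47 m — the minimum one-way total.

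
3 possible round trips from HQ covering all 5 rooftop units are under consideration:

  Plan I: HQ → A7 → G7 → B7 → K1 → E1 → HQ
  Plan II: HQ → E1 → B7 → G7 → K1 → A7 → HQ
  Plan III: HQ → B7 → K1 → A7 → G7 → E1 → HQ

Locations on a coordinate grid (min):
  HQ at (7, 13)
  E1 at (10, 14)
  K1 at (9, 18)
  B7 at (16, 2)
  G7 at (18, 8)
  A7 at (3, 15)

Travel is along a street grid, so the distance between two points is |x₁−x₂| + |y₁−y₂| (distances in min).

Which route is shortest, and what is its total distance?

Plan I: 6 + 22 + 8 + 23 + 5 + 4 = 68
Plan II: 4 + 18 + 8 + 19 + 9 + 6 = 64
Plan III: 20 + 23 + 9 + 22 + 14 + 4 = 92

64 min — Plan II is the shortest.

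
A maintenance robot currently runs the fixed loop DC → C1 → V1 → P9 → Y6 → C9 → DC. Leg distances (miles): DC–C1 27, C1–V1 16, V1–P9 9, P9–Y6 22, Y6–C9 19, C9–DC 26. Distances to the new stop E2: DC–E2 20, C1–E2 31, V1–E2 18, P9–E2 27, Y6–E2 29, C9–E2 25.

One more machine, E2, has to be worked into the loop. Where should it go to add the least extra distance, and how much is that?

Minimum extra distance: 19 miles, inserting E2 between C9 and DC.

Insertion cost between consecutive stops i–j is d(i,E2) + d(E2,j) − d(i,j):
  between DC and C1: 20 + 31 − 27 = 24
  between C1 and V1: 31 + 18 − 16 = 33
  between V1 and P9: 18 + 27 − 9 = 36
  between P9 and Y6: 27 + 29 − 22 = 34
  between Y6 and C9: 29 + 25 − 19 = 35
  between C9 and DC: 25 + 20 − 26 = 19
Cheapest insertion is between C9 and DC, adding 19.
New total = 119 + 19 = 138.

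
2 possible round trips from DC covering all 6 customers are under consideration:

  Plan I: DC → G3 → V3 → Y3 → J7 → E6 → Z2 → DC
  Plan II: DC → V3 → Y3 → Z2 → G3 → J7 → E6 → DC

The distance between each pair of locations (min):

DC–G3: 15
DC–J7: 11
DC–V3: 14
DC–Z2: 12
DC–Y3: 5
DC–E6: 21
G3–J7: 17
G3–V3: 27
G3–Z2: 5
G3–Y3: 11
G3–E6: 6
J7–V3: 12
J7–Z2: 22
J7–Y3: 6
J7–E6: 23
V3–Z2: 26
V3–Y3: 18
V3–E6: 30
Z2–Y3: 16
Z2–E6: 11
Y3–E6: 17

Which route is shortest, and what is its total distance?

Shortest is Plan I, total 112 min.

Plan I: 15 + 27 + 18 + 6 + 23 + 11 + 12 = 112
Plan II: 14 + 18 + 16 + 5 + 17 + 23 + 21 = 114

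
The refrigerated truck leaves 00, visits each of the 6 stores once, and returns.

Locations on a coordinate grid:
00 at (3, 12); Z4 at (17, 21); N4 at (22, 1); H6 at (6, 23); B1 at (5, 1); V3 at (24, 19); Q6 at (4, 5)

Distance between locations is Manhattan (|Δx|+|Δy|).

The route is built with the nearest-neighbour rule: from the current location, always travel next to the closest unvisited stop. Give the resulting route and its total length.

Nearest-neighbour total = 86; route 00 → Q6 → B1 → N4 → V3 → Z4 → H6 → 00.

00 → [Q6:8 / B1:13 / H6:14 / Z4:23 / V3:28 / N4:30] → Q6 (8)
Q6 → [B1:5 / H6:20 / N4:22 / Z4:29 / V3:34] → B1 (5)
B1 → [N4:17 / H6:23 / Z4:32 / V3:37] → N4 (17)
N4 → [V3:20 / Z4:25 / H6:38] → V3 (20)
V3 → [Z4:9 / H6:22] → Z4 (9)
Z4 → [H6:13] → H6 (13)
Return H6→00: 14.
Total = 8 + 5 + 17 + 20 + 9 + 13 + 14 = 86.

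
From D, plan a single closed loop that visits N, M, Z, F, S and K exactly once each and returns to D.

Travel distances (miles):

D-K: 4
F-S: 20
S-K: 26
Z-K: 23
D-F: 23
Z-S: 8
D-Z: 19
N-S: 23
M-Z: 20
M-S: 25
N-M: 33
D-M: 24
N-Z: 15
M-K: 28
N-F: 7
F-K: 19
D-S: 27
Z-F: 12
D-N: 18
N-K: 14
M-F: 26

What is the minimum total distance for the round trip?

With 6 stops there are 6!/2 = 360 distinct round trips (a route and its reverse cost the same).
D→N→M→Z→F→S→K→D: 18+33+20+12+20+26+4 = 133
D→N→M→Z→F→K→S→D: 18+33+20+12+19+26+27 = 155
D→N→M→Z→S→F→K→D: 18+33+20+8+20+19+4 = 122
D→N→M→Z→S→K→F→D: 18+33+20+8+26+19+23 = 147
D→N→M→Z→K→F→S→D: 18+33+20+23+19+20+27 = 160
D→N→M→Z→K→S→F→D: 18+33+20+23+26+20+23 = 163
D→N→M→F→Z→S→K→D: 18+33+26+12+8+26+4 = 127
D→N→M→F→Z→K→S→D: 18+33+26+12+23+26+27 = 165
… (352 more)
D→M→S→Z→F→N→K→D: 24+25+8+12+7+14+4 = 94  ← best
The minimum is 94.
One optimal route: D → M → S → Z → F → N → K → D (or its reverse).

Minimum total distance: 94 miles.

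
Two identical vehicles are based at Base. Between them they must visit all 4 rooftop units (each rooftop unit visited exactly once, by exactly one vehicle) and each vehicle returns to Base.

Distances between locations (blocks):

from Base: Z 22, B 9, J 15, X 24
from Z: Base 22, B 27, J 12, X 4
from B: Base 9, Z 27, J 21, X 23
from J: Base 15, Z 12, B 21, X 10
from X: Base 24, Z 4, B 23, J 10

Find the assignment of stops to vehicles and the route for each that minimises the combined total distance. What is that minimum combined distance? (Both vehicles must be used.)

Minimum combined distance: 69 blocks.

Check every non-empty split of the stops between the two vehicles; for each half take its own optimal tour:
  {Z} + {B, J, X}: 44 + 57 = 101
  {B} + {Z, J, X}: 18 + 51 = 69
  {Z, B} + {J, X}: 58 + 49 = 107
  {J} + {Z, B, X}: 30 + 58 = 88
  {Z, J} + {B, X}: 49 + 56 = 105
  {B, J} + {Z, X}: 45 + 50 = 95
  … (7 splits in total)
Best: vehicle 1 Base → B → Base = 18; vehicle 2 Base → Z → X → J → Base = 51; combined 69.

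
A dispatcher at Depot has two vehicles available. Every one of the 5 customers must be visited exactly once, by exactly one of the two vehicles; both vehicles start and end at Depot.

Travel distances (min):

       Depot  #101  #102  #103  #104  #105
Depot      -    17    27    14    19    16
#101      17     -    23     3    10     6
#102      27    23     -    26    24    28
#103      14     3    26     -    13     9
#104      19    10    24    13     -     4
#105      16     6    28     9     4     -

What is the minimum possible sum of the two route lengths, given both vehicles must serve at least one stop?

Try each way of splitting the stops between the two vehicles (each non-empty) and, for each split, find the best tour for each vehicle:
  {#101} + {#102, #103, #104, #105}: 34 + 78 = 112
  {#102} + {#101, #103, #104, #105}: 54 + 46 = 100
  {#101, #102} + {#103, #104, #105}: 67 + 46 = 113
  {#103} + {#101, #102, #104, #105}: 28 + 78 = 106
  {#101, #103} + {#102, #104, #105}: 34 + 71 = 105
  {#102, #103} + {#101, #104, #105}: 67 + 46 = 113
  … (15 splits in total)
Best: vehicle 1 Depot → #102 → Depot = 54; vehicle 2 Depot → #103 → #101 → #105 → #104 → Depot = 46; combined 100.

Minimum combined distance: 100 min.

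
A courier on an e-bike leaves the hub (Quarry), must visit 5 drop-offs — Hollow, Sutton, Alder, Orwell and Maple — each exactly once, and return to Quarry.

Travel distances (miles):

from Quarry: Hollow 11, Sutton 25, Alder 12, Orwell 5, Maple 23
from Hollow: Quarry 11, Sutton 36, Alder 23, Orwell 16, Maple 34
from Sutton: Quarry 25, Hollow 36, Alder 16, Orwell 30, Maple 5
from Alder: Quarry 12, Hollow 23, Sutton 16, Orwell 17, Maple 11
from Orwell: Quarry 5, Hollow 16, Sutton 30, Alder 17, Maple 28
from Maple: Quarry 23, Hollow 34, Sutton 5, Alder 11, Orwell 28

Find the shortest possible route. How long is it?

With 5 stops there are 5!/2 = 60 distinct round trips (a route and its reverse cost the same).
Quarry→Hollow→Sutton→Alder→Orwell→Maple→Quarry: 11+36+16+17+28+23 = 131
Quarry→Hollow→Sutton→Alder→Maple→Orwell→Quarry: 11+36+16+11+28+5 = 107
Quarry→Hollow→Sutton→Orwell→Alder→Maple→Quarry: 11+36+30+17+11+23 = 128
Quarry→Hollow→Sutton→Orwell→Maple→Alder→Quarry: 11+36+30+28+11+12 = 128
Quarry→Hollow→Sutton→Maple→Alder→Orwell→Quarry: 11+36+5+11+17+5 = 85
Quarry→Hollow→Sutton→Maple→Orwell→Alder→Quarry: 11+36+5+28+17+12 = 109
Quarry→Hollow→Alder→Sutton→Orwell→Maple→Quarry: 11+23+16+30+28+23 = 131
Quarry→Hollow→Alder→Sutton→Maple→Orwell→Quarry: 11+23+16+5+28+5 = 88
Quarry→Hollow→Alder→Orwell→Sutton→Maple→Quarry: 11+23+17+30+5+23 = 109
Quarry→Hollow→Alder→Orwell→Maple→Sutton→Quarry: 11+23+17+28+5+25 = 109
Quarry→Hollow→Alder→Maple→Sutton→Orwell→Quarry: 11+23+11+5+30+5 = 85
Quarry→Hollow→Alder→Maple→Orwell→Sutton→Quarry: 11+23+11+28+30+25 = 128
Quarry→Hollow→Orwell→Sutton→Alder→Maple→Quarry: 11+16+30+16+11+23 = 107
Quarry→Hollow→Orwell→Sutton→Maple→Alder→Quarry: 11+16+30+5+11+12 = 85
… (46 more)
The minimum is 85.
One optimal route: Quarry → Hollow → Sutton → Maple → Alder → Orwell → Quarry (or its reverse).

Minimum total distance: 85 miles.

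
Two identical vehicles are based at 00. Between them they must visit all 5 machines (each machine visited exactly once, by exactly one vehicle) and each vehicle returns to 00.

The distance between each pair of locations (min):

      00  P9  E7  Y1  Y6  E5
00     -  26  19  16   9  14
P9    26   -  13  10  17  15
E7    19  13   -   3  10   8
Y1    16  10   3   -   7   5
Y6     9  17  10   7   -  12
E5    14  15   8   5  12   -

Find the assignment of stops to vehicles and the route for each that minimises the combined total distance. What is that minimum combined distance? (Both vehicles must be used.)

There are 2^4 − 1 = 15 ways to divide the 5 stops into two non-empty groups. For each, the best each vehicle can do is its own shortest tour through its group:
  {P9} + {E7, Y1, Y6, E5}: 52 + 41 = 93
  {E7} + {P9, Y1, Y6, E5}: 38 + 55 = 93
  {P9, E7} + {Y1, Y6, E5}: 58 + 35 = 93
  {Y1} + {P9, E7, Y6, E5}: 32 + 61 = 93
  {P9, Y1} + {E7, Y6, E5}: 52 + 41 = 93
  {E7, Y1} + {P9, Y6, E5}: 38 + 55 = 93
  … (15 splits in total)
  {Y6} + {P9, E7, Y1, E5}: 18 + 61 = 79  ← best
Best: vehicle 1 00 → Y6 → 00 = 18; vehicle 2 00 → P9 → E7 → Y1 → E5 → 00 = 61; combined 79.

Minimum combined distance: 79 min.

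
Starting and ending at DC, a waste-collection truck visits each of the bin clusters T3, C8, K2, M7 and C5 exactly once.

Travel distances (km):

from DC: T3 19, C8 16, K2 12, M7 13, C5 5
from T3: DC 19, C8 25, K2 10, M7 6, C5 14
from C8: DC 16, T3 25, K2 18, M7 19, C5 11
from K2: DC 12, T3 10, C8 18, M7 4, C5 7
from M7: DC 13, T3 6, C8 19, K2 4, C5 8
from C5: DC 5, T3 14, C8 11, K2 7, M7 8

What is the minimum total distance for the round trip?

DC→T3→C8→K2→M7→C5→DC: 19+25+18+4+8+5 = 79
DC→T3→C8→K2→C5→M7→DC: 19+25+18+7+8+13 = 90
DC→T3→C8→M7→K2→C5→DC: 19+25+19+4+7+5 = 79
DC→T3→C8→M7→C5→K2→DC: 19+25+19+8+7+12 = 90
DC→T3→C8→C5→K2→M7→DC: 19+25+11+7+4+13 = 79
DC→T3→C8→C5→M7→K2→DC: 19+25+11+8+4+12 = 79
DC→T3→K2→C8→M7→C5→DC: 19+10+18+19+8+5 = 79
DC→T3→K2→C8→C5→M7→DC: 19+10+18+11+8+13 = 79
DC→T3→K2→M7→C8→C5→DC: 19+10+4+19+11+5 = 68
DC→T3→K2→M7→C5→C8→DC: 19+10+4+8+11+16 = 68
DC→T3→K2→C5→C8→M7→DC: 19+10+7+11+19+13 = 79
DC→T3→K2→C5→M7→C8→DC: 19+10+7+8+19+16 = 79
DC→T3→M7→C8→K2→C5→DC: 19+6+19+18+7+5 = 74
DC→T3→M7→C8→C5→K2→DC: 19+6+19+11+7+12 = 74
… (46 more)
DC→T3→M7→K2→C8→C5→DC: 19+6+4+18+11+5 = 63  ← best
The minimum is 63.
One optimal route: DC → T3 → M7 → K2 → C8 → C5 → DC (or its reverse).

Shortest round trip = 63 km.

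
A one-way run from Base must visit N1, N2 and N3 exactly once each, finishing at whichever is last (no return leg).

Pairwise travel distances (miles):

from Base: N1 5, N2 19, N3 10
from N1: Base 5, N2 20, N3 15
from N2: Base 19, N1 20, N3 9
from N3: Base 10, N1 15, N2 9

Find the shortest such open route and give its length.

Minimum one-way distance = 29 miles.

There are 3! = 6 possible orderings.
Base→N1→N2→N3: 5+20+9 = 34
Base→N1→N3→N2: 5+15+9 = 29
Base→N2→N1→N3: 19+20+15 = 54
Base→N2→N3→N1: 19+9+15 = 43
Base→N3→N1→N2: 10+15+20 = 45
Base→N3→N2→N1: 10+9+20 = 39
The minimum is 29.
One shortest path: Base → N1 → N3 → N2.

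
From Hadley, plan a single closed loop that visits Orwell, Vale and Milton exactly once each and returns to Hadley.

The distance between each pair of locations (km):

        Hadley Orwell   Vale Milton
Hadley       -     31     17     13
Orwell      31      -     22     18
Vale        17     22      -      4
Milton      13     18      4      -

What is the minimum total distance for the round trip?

Shortest round trip = 70 km.

Hadley→Orwell→Vale→Milton→Hadley: 31+22+4+13 = 70
Hadley→Orwell→Milton→Vale→Hadley: 31+18+4+17 = 70
Hadley→Vale→Orwell→Milton→Hadley: 17+22+18+13 = 70
The minimum is 70.
One optimal route: Hadley → Orwell → Vale → Milton → Hadley (or its reverse).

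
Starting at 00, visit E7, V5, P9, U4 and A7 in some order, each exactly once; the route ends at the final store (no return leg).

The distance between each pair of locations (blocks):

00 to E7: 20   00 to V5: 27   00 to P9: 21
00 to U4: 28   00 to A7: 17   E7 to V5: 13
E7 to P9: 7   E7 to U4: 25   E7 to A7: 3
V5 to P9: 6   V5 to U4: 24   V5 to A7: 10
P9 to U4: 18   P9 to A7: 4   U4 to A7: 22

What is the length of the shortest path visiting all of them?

Shortest open route: 57 blocks.

There are 5! = 120 possible orderings.
00 → E7 → V5 → P9 → U4 → A7: 20+13+6+18+22 = 79
00 → E7 → V5 → P9 → A7 → U4: 20+13+6+4+22 = 65
00 → E7 → V5 → U4 → P9 → A7: 20+13+24+18+4 = 79
00 → E7 → V5 → U4 → A7 → P9: 20+13+24+22+4 = 83
00 → E7 → V5 → A7 → P9 → U4: 20+13+10+4+18 = 65
00 → E7 → V5 → A7 → U4 → P9: 20+13+10+22+18 = 83
00 → E7 → P9 → V5 → U4 → A7: 20+7+6+24+22 = 79
00 → E7 → P9 → V5 → A7 → U4: 20+7+6+10+22 = 65
00 → E7 → P9 → U4 → V5 → A7: 20+7+18+24+10 = 79
00 → E7 → P9 → U4 → A7 → V5: 20+7+18+22+10 = 77
00 → E7 → P9 → A7 → V5 → U4: 20+7+4+10+24 = 65
00 → E7 → P9 → A7 → U4 → V5: 20+7+4+22+24 = 77
00 → E7 → U4 → V5 → P9 → A7: 20+25+24+6+4 = 79
00 → E7 → U4 → V5 → A7 → P9: 20+25+24+10+4 = 83
… (106 more)
00 → E7 → A7 → V5 → P9 → U4: 20+3+10+6+18 = 57  ← best
The minimum is 57.
One shortest path: 00 → E7 → A7 → V5 → P9 → U4.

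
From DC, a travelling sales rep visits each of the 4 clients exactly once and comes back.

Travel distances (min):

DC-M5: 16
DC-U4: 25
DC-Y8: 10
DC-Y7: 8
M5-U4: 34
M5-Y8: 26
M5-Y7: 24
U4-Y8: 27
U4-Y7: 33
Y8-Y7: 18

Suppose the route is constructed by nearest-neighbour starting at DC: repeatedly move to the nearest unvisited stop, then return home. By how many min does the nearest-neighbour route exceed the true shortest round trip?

DC: Y7=8, Y8=10, M5=16, U4=25 ⇒ Y7
Y7: Y8=18, M5=24, U4=33 ⇒ Y8
Y8: M5=26, U4=27 ⇒ M5
M5: U4=34 ⇒ U4
NN route DC → Y7 → Y8 → M5 → U4 → DC costs 111.
Optimal: DC → M5 → U4 → Y8 → Y7 → DC costs 103 (by enumerating all 12 distinct tours).
Excess = 111 − 103 = 8.

The nearest-neighbour route is 8 min longer than optimal.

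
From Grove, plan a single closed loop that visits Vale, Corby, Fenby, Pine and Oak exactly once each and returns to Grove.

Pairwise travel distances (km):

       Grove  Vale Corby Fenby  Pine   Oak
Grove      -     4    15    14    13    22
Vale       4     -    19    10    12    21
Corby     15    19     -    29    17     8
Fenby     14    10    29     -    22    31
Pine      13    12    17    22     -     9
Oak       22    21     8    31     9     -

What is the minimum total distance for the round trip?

Shortest round trip = 68 km.

There are 60 distinct closed tours to check (reversals are equivalent).
Grove→Vale→Corby→Fenby→Pine→Oak→Grove: 4+19+29+22+9+22 = 105
Grove→Vale→Corby→Fenby→Oak→Pine→Grove: 4+19+29+31+9+13 = 105
Grove→Vale→Corby→Pine→Fenby→Oak→Grove: 4+19+17+22+31+22 = 115
Grove→Vale→Corby→Pine→Oak→Fenby→Grove: 4+19+17+9+31+14 = 94
Grove→Vale→Corby→Oak→Fenby→Pine→Grove: 4+19+8+31+22+13 = 97
Grove→Vale→Corby→Oak→Pine→Fenby→Grove: 4+19+8+9+22+14 = 76
Grove→Vale→Fenby→Corby→Pine→Oak→Grove: 4+10+29+17+9+22 = 91
Grove→Vale→Fenby→Corby→Oak→Pine→Grove: 4+10+29+8+9+13 = 73
Grove→Vale→Fenby→Pine→Corby→Oak→Grove: 4+10+22+17+8+22 = 83
Grove→Vale→Fenby→Pine→Oak→Corby→Grove: 4+10+22+9+8+15 = 68
Grove→Vale→Fenby→Oak→Corby→Pine→Grove: 4+10+31+8+17+13 = 83
Grove→Vale→Fenby→Oak→Pine→Corby→Grove: 4+10+31+9+17+15 = 86
Grove→Vale→Pine→Corby→Fenby→Oak→Grove: 4+12+17+29+31+22 = 115
Grove→Vale→Pine→Corby→Oak→Fenby→Grove: 4+12+17+8+31+14 = 86
… (46 more)
The minimum is 68.
One optimal route: Grove → Vale → Fenby → Pine → Oak → Corby → Grove (or its reverse).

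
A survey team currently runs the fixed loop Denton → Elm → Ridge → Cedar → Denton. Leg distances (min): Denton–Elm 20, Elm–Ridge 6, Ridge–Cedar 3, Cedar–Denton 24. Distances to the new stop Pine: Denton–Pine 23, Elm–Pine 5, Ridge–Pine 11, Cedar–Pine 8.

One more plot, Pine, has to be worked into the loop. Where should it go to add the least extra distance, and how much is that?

Minimum extra distance: 7 min, inserting Pine between Cedar and Denton.

Insertion cost between consecutive stops i–j is d(i,Pine) + d(Pine,j) − d(i,j):
  between Denton and Elm: 23 + 5 − 20 = 8
  between Elm and Ridge: 5 + 11 − 6 = 10
  between Ridge and Cedar: 11 + 8 − 3 = 16
  between Cedar and Denton: 8 + 23 − 24 = 7
Cheapest insertion is between Cedar and Denton, adding 7.
New total = 53 + 7 = 60.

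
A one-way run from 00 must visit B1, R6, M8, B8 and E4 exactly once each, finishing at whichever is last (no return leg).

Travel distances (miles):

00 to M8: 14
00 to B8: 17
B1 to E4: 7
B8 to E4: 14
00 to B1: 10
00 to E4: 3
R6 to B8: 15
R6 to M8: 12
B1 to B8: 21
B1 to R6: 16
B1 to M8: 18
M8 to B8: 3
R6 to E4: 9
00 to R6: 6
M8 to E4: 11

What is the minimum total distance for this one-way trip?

Shortest open route: 41 miles.

There are 5! = 120 possible orderings.
00 → B1 → R6 → M8 → B8 → E4: 10+16+12+3+14 = 55
00 → B1 → R6 → M8 → E4 → B8: 10+16+12+11+14 = 63
00 → B1 → R6 → B8 → M8 → E4: 10+16+15+3+11 = 55
00 → B1 → R6 → B8 → E4 → M8: 10+16+15+14+11 = 66
00 → B1 → R6 → E4 → M8 → B8: 10+16+9+11+3 = 49
00 → B1 → R6 → E4 → B8 → M8: 10+16+9+14+3 = 52
00 → B1 → M8 → R6 → B8 → E4: 10+18+12+15+14 = 69
00 → B1 → M8 → R6 → E4 → B8: 10+18+12+9+14 = 63
00 → B1 → M8 → B8 → R6 → E4: 10+18+3+15+9 = 55
00 → B1 → M8 → B8 → E4 → R6: 10+18+3+14+9 = 54
00 → B1 → M8 → E4 → R6 → B8: 10+18+11+9+15 = 63
00 → B1 → M8 → E4 → B8 → R6: 10+18+11+14+15 = 68
00 → B1 → B8 → R6 → M8 → E4: 10+21+15+12+11 = 69
00 → B1 → B8 → R6 → E4 → M8: 10+21+15+9+11 = 66
… (106 more)
00 → B1 → E4 → R6 → M8 → B8: 10+7+9+12+3 = 41  ← best
The minimum is 41.
One shortest path: 00 → B1 → E4 → R6 → M8 → B8.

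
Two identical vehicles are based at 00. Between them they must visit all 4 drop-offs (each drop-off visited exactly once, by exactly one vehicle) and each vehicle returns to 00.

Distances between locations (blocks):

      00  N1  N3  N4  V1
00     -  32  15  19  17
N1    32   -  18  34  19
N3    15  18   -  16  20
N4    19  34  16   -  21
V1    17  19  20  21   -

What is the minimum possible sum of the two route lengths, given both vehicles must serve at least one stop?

There are 2^3 − 1 = 7 ways to divide the 4 stops into two non-empty groups. For each, the best each vehicle can do is its own shortest tour through its group:
  {N1} + {N3, N4, V1}: 64 + 69 = 133
  {N3} + {N1, N4, V1}: 30 + 89 = 119
  {N1, N3} + {N4, V1}: 65 + 57 = 122
  {N4} + {N1, N3, V1}: 38 + 69 = 107
  {N1, N4} + {N3, V1}: 85 + 52 = 137
  {N3, N4} + {N1, V1}: 50 + 68 = 118
  … (7 splits in total)
Best: vehicle 1 00 → N4 → 00 = 38; vehicle 2 00 → N3 → N1 → V1 → 00 = 69; combined 107.

107 blocks — the smallest possible combined total.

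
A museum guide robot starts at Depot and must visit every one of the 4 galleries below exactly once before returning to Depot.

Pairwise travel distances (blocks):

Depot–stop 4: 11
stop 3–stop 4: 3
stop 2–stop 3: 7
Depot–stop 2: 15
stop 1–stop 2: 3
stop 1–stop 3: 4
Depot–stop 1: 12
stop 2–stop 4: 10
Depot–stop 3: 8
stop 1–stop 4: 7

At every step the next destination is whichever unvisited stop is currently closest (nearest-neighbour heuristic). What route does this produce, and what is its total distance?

From Depot: distances to unvisited — stop 3=8, stop 4=11, stop 1=12, stop 2=15. Nearest is stop 3 (8).
From stop 3: distances to unvisited — stop 4=3, stop 1=4, stop 2=7. Nearest is stop 4 (3).
From stop 4: distances to unvisited — stop 1=7, stop 2=10. Nearest is stop 1 (7).
From stop 1: distances to unvisited — stop 2=3. Nearest is stop 2 (3).
Return stop 2→Depot: 15.
Total = 8 + 3 + 7 + 3 + 15 = 36.

36 blocks along Depot → stop 3 → stop 4 → stop 1 → stop 2 → Depot.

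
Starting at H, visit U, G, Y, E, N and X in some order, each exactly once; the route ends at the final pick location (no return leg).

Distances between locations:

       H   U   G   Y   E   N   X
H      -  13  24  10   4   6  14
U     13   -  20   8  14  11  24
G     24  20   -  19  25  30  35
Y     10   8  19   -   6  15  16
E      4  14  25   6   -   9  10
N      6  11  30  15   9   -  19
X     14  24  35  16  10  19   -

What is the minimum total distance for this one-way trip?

69 — the minimum one-way total.

There are 6! = 720 possible orderings.
H → U → G → Y → E → N → X: 13+20+19+6+9+19 = 86
H → U → G → Y → E → X → N: 13+20+19+6+10+19 = 87
H → U → G → Y → N → E → X: 13+20+19+15+9+10 = 86
H → U → G → Y → N → X → E: 13+20+19+15+19+10 = 96
H → U → G → Y → X → E → N: 13+20+19+16+10+9 = 87
H → U → G → Y → X → N → E: 13+20+19+16+19+9 = 96
H → U → G → E → Y → N → X: 13+20+25+6+15+19 = 98
H → U → G → E → Y → X → N: 13+20+25+6+16+19 = 99
… (712 more)
H → N → E → X → Y → U → G: 6+9+10+16+8+20 = 69  ← best
The minimum is 69.
One shortest path: H → N → E → X → Y → U → G.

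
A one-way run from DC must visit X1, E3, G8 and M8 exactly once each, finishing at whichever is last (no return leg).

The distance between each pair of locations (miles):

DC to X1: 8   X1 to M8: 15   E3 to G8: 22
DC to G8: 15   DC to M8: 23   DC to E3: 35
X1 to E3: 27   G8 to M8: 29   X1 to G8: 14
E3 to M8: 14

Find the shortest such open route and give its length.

58 miles — the minimum one-way total.

There are 4! = 24 possible orderings.
DC → X1 → E3 → G8 → M8: 8+27+22+29 = 86
DC → X1 → E3 → M8 → G8: 8+27+14+29 = 78
DC → X1 → G8 → E3 → M8: 8+14+22+14 = 58
DC → X1 → G8 → M8 → E3: 8+14+29+14 = 65
DC → X1 → M8 → E3 → G8: 8+15+14+22 = 59
DC → X1 → M8 → G8 → E3: 8+15+29+22 = 74
DC → E3 → X1 → G8 → M8: 35+27+14+29 = 105
DC → E3 → X1 → M8 → G8: 35+27+15+29 = 106
DC → E3 → G8 → X1 → M8: 35+22+14+15 = 86
DC → E3 → G8 → M8 → X1: 35+22+29+15 = 101
DC → E3 → M8 → X1 → G8: 35+14+15+14 = 78
DC → E3 → M8 → G8 → X1: 35+14+29+14 = 92
DC → G8 → X1 → E3 → M8: 15+14+27+14 = 70
DC → G8 → X1 → M8 → E3: 15+14+15+14 = 58
… (10 more)
The minimum is 58.
One shortest path: DC → X1 → G8 → E3 → M8.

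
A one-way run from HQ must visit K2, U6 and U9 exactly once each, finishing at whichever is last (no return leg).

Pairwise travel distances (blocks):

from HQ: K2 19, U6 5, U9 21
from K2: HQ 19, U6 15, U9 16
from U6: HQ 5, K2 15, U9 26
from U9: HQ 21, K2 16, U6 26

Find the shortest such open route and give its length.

There are 3! = 6 possible orderings.
HQ → K2 → U6 → U9: 19+15+26 = 60
HQ → K2 → U9 → U6: 19+16+26 = 61
HQ → U6 → K2 → U9: 5+15+16 = 36
HQ → U6 → U9 → K2: 5+26+16 = 47
HQ → U9 → K2 → U6: 21+16+15 = 52
HQ → U9 → U6 → K2: 21+26+15 = 62
The minimum is 36.
One shortest path: HQ → U6 → K2 → U9.

36 blocks — the minimum one-way total.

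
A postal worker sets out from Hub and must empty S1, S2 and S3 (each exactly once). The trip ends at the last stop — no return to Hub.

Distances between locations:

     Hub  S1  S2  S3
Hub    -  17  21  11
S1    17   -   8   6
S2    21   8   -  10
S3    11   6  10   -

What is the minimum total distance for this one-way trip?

25 — the minimum one-way total.

There are 3! = 6 possible orderings.
Hub→S1→S2→S3: 17+8+10 = 35
Hub→S1→S3→S2: 17+6+10 = 33
Hub→S2→S1→S3: 21+8+6 = 35
Hub→S2→S3→S1: 21+10+6 = 37
Hub→S3→S1→S2: 11+6+8 = 25
Hub→S3→S2→S1: 11+10+8 = 29
The minimum is 25.
One shortest path: Hub → S3 → S1 → S2.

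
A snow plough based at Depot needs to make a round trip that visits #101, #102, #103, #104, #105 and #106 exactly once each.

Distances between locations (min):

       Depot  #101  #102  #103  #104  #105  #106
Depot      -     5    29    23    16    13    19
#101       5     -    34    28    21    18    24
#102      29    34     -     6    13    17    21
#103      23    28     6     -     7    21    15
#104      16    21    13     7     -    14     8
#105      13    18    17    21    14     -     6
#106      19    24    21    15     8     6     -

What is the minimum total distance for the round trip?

Shortest round trip = 79 min.

Depot → #101 → #102 → #103 → #104 → #105 → #106 → Depot: 5+34+6+7+14+6+19 = 91
Depot → #101 → #102 → #103 → #104 → #106 → #105 → Depot: 5+34+6+7+8+6+13 = 79
Depot → #101 → #102 → #103 → #105 → #104 → #106 → Depot: 5+34+6+21+14+8+19 = 107
Depot → #101 → #102 → #103 → #105 → #106 → #104 → Depot: 5+34+6+21+6+8+16 = 96
Depot → #101 → #102 → #103 → #106 → #104 → #105 → Depot: 5+34+6+15+8+14+13 = 95
Depot → #101 → #102 → #103 → #106 → #105 → #104 → Depot: 5+34+6+15+6+14+16 = 96
Depot → #101 → #102 → #104 → #103 → #105 → #106 → Depot: 5+34+13+7+21+6+19 = 105
Depot → #101 → #102 → #104 → #103 → #106 → #105 → Depot: 5+34+13+7+15+6+13 = 93
… (352 more)
The minimum is 79.
One optimal route: Depot → #101 → #102 → #103 → #104 → #106 → #105 → Depot (or its reverse).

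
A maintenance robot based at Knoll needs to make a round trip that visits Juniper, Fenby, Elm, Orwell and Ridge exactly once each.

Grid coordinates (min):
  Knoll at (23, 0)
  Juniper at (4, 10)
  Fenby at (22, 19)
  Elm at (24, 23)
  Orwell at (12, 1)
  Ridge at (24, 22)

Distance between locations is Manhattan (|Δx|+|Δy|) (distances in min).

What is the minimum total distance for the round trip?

With 5 stops there are 5!/2 = 60 distinct round trips (a route and its reverse cost the same).
Knoll→Juniper→Fenby→Elm→Orwell→Ridge→Knoll: 29+27+6+34+33+23 = 152
Knoll→Juniper→Fenby→Elm→Ridge→Orwell→Knoll: 29+27+6+1+33+12 = 108
Knoll→Juniper→Fenby→Orwell→Elm→Ridge→Knoll: 29+27+28+34+1+23 = 142
Knoll→Juniper→Fenby→Orwell→Ridge→Elm→Knoll: 29+27+28+33+1+24 = 142
Knoll→Juniper→Fenby→Ridge→Elm→Orwell→Knoll: 29+27+5+1+34+12 = 108
Knoll→Juniper→Fenby→Ridge→Orwell→Elm→Knoll: 29+27+5+33+34+24 = 152
Knoll→Juniper→Elm→Fenby→Orwell→Ridge→Knoll: 29+33+6+28+33+23 = 152
Knoll→Juniper→Elm→Fenby→Ridge→Orwell→Knoll: 29+33+6+5+33+12 = 118
Knoll→Juniper→Elm→Orwell→Fenby→Ridge→Knoll: 29+33+34+28+5+23 = 152
Knoll→Juniper→Elm→Orwell→Ridge→Fenby→Knoll: 29+33+34+33+5+20 = 154
Knoll→Juniper→Elm→Ridge→Fenby→Orwell→Knoll: 29+33+1+5+28+12 = 108
Knoll→Juniper→Elm→Ridge→Orwell→Fenby→Knoll: 29+33+1+33+28+20 = 144
Knoll→Juniper→Orwell→Fenby→Elm→Ridge→Knoll: 29+17+28+6+1+23 = 104
Knoll→Juniper→Orwell→Fenby→Ridge→Elm→Knoll: 29+17+28+5+1+24 = 104
… (46 more)
Knoll→Elm→Ridge→Fenby→Juniper→Orwell→Knoll: 24+1+5+27+17+12 = 86  ← best
The minimum is 86.
One optimal route: Knoll → Elm → Ridge → Fenby → Juniper → Orwell → Knoll (or its reverse).

86 min — the shortest possible round trip.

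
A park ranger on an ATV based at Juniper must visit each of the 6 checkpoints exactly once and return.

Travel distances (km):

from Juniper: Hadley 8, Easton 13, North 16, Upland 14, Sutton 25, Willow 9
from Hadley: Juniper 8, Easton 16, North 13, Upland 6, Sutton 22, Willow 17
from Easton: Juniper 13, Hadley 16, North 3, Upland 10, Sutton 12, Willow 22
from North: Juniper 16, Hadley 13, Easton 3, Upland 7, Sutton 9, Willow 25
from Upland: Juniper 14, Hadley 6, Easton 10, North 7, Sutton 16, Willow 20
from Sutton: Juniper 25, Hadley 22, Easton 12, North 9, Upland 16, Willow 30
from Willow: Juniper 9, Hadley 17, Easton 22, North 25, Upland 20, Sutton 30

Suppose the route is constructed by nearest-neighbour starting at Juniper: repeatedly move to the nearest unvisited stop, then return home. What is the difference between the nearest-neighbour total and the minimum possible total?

2 km longer than the optimal tour.

From Juniper: Hadley=8, Willow=9, Easton=13, Upland=14, North=16, Sutton=25 → choose Hadley (8).
From Hadley: Upland=6, North=13, Easton=16, Willow=17, Sutton=22 → choose Upland (6).
From Upland: North=7, Easton=10, Sutton=16, Willow=20 → choose North (7).
From North: Easton=3, Sutton=9, Willow=25 → choose Easton (3).
From Easton: Sutton=12, Willow=22 → choose Sutton (12).
From Sutton: Willow=30 → choose Willow (30).
NN route Juniper → Hadley → Upland → North → Easton → Sutton → Willow → Juniper costs 75.
Optimal: Juniper → Hadley → Upland → North → Sutton → Easton → Willow → Juniper costs 73 (by enumerating all 360 distinct tours).
Excess = 75 − 73 = 2.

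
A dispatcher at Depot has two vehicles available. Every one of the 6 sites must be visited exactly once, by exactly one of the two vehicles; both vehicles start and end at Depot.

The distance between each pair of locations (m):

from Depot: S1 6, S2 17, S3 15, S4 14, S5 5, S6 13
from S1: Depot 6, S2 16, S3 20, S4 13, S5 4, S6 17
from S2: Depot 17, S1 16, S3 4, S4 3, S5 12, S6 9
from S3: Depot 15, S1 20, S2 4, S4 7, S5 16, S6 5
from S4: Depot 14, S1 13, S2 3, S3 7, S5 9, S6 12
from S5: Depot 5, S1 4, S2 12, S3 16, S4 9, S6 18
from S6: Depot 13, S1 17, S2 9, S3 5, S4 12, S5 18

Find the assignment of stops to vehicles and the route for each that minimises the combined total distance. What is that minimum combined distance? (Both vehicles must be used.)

51 m — the smallest possible combined total.

Try each way of splitting the stops between the two vehicles (each non-empty) and, for each split, find the best tour for each vehicle:
  {S1} + {S2, S3, S4, S5, S6}: 12 + 39 = 51
  {S2} + {S1, S3, S4, S5, S6}: 34 + 44 = 78
  {S1, S2} + {S3, S4, S5, S6}: 39 + 39 = 78
  {S3} + {S1, S2, S4, S5, S6}: 30 + 44 = 74
  {S1, S3} + {S2, S4, S5, S6}: 41 + 39 = 80
  {S2, S3} + {S1, S4, S5, S6}: 36 + 44 = 80
  … (31 splits in total)
Best: vehicle 1 Depot → S1 → Depot = 12; vehicle 2 Depot → S5 → S4 → S2 → S3 → S6 → Depot = 39; combined 51.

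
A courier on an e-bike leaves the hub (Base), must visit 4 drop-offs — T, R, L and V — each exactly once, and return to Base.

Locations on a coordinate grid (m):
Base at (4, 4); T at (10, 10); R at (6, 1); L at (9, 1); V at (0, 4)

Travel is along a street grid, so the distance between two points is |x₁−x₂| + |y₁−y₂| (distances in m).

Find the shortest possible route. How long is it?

Shortest round trip = 38 m.

With 4 stops there are 4!/2 = 12 distinct round trips (a route and its reverse cost the same).
Base→T→R→L→V→Base: 12+13+3+12+4 = 44
Base→T→R→V→L→Base: 12+13+9+12+8 = 54
Base→T→L→R→V→Base: 12+10+3+9+4 = 38
Base→T→L→V→R→Base: 12+10+12+9+5 = 48
Base→T→V→R→L→Base: 12+16+9+3+8 = 48
Base→T→V→L→R→Base: 12+16+12+3+5 = 48
Base→R→T→L→V→Base: 5+13+10+12+4 = 44
Base→R→T→V→L→Base: 5+13+16+12+8 = 54
Base→R→L→T→V→Base: 5+3+10+16+4 = 38
Base→R→V→T→L→Base: 5+9+16+10+8 = 48
Base→L→T→R→V→Base: 8+10+13+9+4 = 44
Base→L→R→T→V→Base: 8+3+13+16+4 = 44
The minimum is 38.
One optimal route: Base → T → L → R → V → Base (or its reverse).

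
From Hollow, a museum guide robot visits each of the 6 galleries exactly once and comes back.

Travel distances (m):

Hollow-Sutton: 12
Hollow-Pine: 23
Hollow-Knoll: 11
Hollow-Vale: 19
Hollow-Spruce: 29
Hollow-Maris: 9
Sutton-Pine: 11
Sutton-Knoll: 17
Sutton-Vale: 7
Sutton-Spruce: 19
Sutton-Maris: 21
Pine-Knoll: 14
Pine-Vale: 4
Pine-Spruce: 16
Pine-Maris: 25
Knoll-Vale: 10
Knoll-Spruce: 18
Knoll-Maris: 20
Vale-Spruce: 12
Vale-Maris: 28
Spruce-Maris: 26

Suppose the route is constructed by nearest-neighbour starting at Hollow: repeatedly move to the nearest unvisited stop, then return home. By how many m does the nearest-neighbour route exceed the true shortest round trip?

16 m longer than the optimal tour.

Hollow: Maris=9, Knoll=11, Sutton=12, Vale=19, Pine=23, Spruce=29 ⇒ Maris
Maris: Knoll=20, Sutton=21, Pine=25, Spruce=26, Vale=28 ⇒ Knoll
Knoll: Vale=10, Pine=14, Sutton=17, Spruce=18 ⇒ Vale
Vale: Pine=4, Sutton=7, Spruce=12 ⇒ Pine
Pine: Sutton=11, Spruce=16 ⇒ Sutton
Sutton: Spruce=19 ⇒ Spruce
NN route Hollow → Maris → Knoll → Vale → Pine → Sutton → Spruce → Hollow costs 102.
Optimal: Hollow → Sutton → Pine → Vale → Spruce → Knoll → Maris → Hollow costs 86 (by enumerating all 360 distinct tours).
Excess = 102 − 86 = 16.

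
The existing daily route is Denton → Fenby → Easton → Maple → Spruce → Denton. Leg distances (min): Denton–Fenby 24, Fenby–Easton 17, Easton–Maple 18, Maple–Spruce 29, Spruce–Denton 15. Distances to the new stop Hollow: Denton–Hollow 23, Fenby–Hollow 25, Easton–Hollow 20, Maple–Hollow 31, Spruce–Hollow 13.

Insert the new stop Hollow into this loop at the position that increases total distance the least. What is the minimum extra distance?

Minimum extra distance: 15 min, inserting Hollow between Maple and Spruce.

Insertion cost between consecutive stops i–j is d(i,Hollow) + d(Hollow,j) − d(i,j):
  between Denton and Fenby: 23 + 25 − 24 = 24
  between Fenby and Easton: 25 + 20 − 17 = 28
  between Easton and Maple: 20 + 31 − 18 = 33
  between Maple and Spruce: 31 + 13 − 29 = 15
  between Spruce and Denton: 13 + 23 − 15 = 21
Cheapest insertion is between Maple and Spruce, adding 15.
New total = 103 + 15 = 118.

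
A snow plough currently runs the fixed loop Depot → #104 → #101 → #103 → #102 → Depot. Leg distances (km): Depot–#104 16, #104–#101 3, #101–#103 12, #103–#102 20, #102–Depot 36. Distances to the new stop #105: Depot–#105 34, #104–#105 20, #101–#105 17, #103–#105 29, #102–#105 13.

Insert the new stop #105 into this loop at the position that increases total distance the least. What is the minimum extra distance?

Insertion cost between consecutive stops i–j is d(i,#105) + d(#105,j) − d(i,j):
  between Depot and #104: 34 + 20 − 16 = 38
  between #104 and #101: 20 + 17 − 3 = 34
  between #101 and #103: 17 + 29 − 12 = 34
  between #103 and #102: 29 + 13 − 20 = 22
  between #102 and Depot: 13 + 34 − 36 = 11
Cheapest insertion is between #102 and Depot, adding 11.
New total = 87 + 11 = 98.

Adding 11 km by placing #105 on the #102–Depot leg.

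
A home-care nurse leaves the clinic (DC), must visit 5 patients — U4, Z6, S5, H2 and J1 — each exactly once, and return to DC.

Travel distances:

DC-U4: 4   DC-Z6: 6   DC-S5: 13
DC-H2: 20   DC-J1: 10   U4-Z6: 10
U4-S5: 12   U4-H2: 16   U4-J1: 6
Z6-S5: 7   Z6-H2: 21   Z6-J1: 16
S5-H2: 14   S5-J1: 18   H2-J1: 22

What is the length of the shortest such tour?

There are 60 distinct closed tours to check (reversals are equivalent).
DC-U4-Z6-S5-H2-J1-DC: 4+10+7+14+22+10 = 67
DC-U4-Z6-S5-J1-H2-DC: 4+10+7+18+22+20 = 81
DC-U4-Z6-H2-S5-J1-DC: 4+10+21+14+18+10 = 77
DC-U4-Z6-H2-J1-S5-DC: 4+10+21+22+18+13 = 88
DC-U4-Z6-J1-S5-H2-DC: 4+10+16+18+14+20 = 82
DC-U4-Z6-J1-H2-S5-DC: 4+10+16+22+14+13 = 79
DC-U4-S5-Z6-H2-J1-DC: 4+12+7+21+22+10 = 76
DC-U4-S5-Z6-J1-H2-DC: 4+12+7+16+22+20 = 81
DC-U4-S5-H2-Z6-J1-DC: 4+12+14+21+16+10 = 77
DC-U4-S5-H2-J1-Z6-DC: 4+12+14+22+16+6 = 74
DC-U4-S5-J1-Z6-H2-DC: 4+12+18+16+21+20 = 91
DC-U4-S5-J1-H2-Z6-DC: 4+12+18+22+21+6 = 83
DC-U4-H2-Z6-S5-J1-DC: 4+16+21+7+18+10 = 76
DC-U4-H2-Z6-J1-S5-DC: 4+16+21+16+18+13 = 88
… (46 more)
DC-U4-J1-H2-S5-Z6-DC: 4+6+22+14+7+6 = 59  ← best
The minimum is 59.
One optimal route: DC → U4 → J1 → H2 → S5 → Z6 → DC (or its reverse).

59 — the shortest possible round trip.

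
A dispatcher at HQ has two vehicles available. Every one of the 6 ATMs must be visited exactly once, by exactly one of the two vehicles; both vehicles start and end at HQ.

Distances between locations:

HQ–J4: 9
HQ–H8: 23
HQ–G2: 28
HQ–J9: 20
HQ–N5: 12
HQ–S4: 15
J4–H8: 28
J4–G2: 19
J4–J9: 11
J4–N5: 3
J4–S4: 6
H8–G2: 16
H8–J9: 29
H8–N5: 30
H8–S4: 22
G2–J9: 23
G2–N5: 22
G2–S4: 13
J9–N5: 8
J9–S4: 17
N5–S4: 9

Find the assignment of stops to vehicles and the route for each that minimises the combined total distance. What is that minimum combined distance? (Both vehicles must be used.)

107 — the smallest possible combined total.

Check every non-empty split of the stops between the two vehicles; for each half take its own optimal tour:
  {J4} + {H8, G2, J9, N5, S4}: 18 + 89 = 107
  {H8} + {J4, G2, J9, N5, S4}: 46 + 71 = 117
  {J4, H8} + {G2, J9, N5, S4}: 60 + 71 = 131
  {G2} + {J4, H8, J9, N5, S4}: 56 + 82 = 138
  {J4, G2} + {H8, J9, N5, S4}: 56 + 82 = 138
  {H8, G2} + {J4, J9, N5, S4}: 67 + 52 = 119
  … (31 splits in total)
Best: vehicle 1 HQ → J4 → HQ = 18; vehicle 2 HQ → H8 → G2 → S4 → J9 → N5 → HQ = 89; combined 107.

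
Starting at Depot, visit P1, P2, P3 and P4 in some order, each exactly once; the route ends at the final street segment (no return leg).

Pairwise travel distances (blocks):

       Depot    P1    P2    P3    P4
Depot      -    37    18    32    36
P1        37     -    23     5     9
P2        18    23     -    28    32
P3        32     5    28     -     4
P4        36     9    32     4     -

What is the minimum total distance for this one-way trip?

There are 4! = 24 possible orderings.
Depot - P1 - P2 - P3 - P4: 37+23+28+4 = 92
Depot - P1 - P2 - P4 - P3: 37+23+32+4 = 96
Depot - P1 - P3 - P2 - P4: 37+5+28+32 = 102
Depot - P1 - P3 - P4 - P2: 37+5+4+32 = 78
Depot - P1 - P4 - P2 - P3: 37+9+32+28 = 106
Depot - P1 - P4 - P3 - P2: 37+9+4+28 = 78
Depot - P2 - P1 - P3 - P4: 18+23+5+4 = 50
Depot - P2 - P1 - P4 - P3: 18+23+9+4 = 54
Depot - P2 - P3 - P1 - P4: 18+28+5+9 = 60
Depot - P2 - P3 - P4 - P1: 18+28+4+9 = 59
Depot - P2 - P4 - P1 - P3: 18+32+9+5 = 64
Depot - P2 - P4 - P3 - P1: 18+32+4+5 = 59
Depot - P3 - P1 - P2 - P4: 32+5+23+32 = 92
Depot - P3 - P1 - P4 - P2: 32+5+9+32 = 78
… (10 more)
The minimum is 50.
One shortest path: Depot → P2 → P1 → P3 → P4.

Minimum one-way distance = 50 blocks.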